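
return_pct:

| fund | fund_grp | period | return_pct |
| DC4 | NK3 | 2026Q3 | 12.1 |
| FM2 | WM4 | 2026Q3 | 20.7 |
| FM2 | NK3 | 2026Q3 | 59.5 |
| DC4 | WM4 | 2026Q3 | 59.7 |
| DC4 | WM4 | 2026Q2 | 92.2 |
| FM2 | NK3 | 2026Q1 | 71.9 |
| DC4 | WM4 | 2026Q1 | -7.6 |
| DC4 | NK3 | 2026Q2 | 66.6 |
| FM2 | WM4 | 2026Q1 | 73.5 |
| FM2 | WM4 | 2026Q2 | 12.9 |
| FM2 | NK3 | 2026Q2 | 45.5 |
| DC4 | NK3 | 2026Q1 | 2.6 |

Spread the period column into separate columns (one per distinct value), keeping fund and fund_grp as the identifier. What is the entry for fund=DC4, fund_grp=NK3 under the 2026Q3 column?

Wide layout: rows indexed by fund and fund_grp, columns are the 3 distinct period values (2026Q3, 2026Q2, 2026Q1).
Cell (fund=DC4, fund_grp=NK3, period=2026Q3) draws from the long row where fund=DC4, fund_grp=NK3 and period=2026Q3, which has return_pct=12.1.

12.1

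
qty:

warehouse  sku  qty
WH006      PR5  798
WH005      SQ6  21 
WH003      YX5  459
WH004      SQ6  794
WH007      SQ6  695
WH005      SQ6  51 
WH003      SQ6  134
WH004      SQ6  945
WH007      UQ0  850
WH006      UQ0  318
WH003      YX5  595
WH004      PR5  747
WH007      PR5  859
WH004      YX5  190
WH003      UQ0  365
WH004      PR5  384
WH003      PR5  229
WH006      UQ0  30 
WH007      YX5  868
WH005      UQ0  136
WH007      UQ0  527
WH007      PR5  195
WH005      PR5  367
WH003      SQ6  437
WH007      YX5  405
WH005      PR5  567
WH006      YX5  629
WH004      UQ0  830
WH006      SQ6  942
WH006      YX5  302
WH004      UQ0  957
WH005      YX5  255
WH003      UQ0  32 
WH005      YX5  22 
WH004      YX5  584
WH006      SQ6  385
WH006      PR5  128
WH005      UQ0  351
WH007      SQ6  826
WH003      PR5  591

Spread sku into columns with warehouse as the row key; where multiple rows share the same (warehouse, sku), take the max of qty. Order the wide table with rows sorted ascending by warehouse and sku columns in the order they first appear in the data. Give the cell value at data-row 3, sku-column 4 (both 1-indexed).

With rows sorted ascending by warehouse, row 3 is warehouse=WH005. sku columns in first-appearance order: PR5, SQ6, YX5, UQ0; column 4 is UQ0.
Long rows with warehouse=WH005, sku=UQ0: max(136, 351) = 351.

351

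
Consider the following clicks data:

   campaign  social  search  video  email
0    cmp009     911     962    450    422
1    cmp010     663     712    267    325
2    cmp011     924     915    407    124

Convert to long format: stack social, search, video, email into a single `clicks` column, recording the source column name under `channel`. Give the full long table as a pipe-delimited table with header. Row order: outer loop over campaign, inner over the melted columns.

Each (campaign, column) pair becomes one row: 3 × 4 = 12 rows.
For example, (cmp009, social) → clicks=911.

| campaign | channel | clicks |
| cmp009 | social | 911 |
| cmp009 | search | 962 |
| cmp009 | video | 450 |
| cmp009 | email | 422 |
| cmp010 | social | 663 |
| cmp010 | search | 712 |
| cmp010 | video | 267 |
| cmp010 | email | 325 |
| cmp011 | social | 924 |
| cmp011 | search | 915 |
| cmp011 | video | 407 |
| cmp011 | email | 124 |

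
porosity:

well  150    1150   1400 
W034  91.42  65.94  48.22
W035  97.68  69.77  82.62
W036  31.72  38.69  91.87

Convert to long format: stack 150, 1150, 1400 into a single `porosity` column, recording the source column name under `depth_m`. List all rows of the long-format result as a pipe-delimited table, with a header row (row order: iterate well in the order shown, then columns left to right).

Each (well, column) pair becomes one row: 3 × 3 = 9 rows.
For example, (W034, 150) → porosity=91.42.

| well | depth_m | porosity |
| W034 | 150 | 91.42 |
| W034 | 1150 | 65.94 |
| W034 | 1400 | 48.22 |
| W035 | 150 | 97.68 |
| W035 | 1150 | 69.77 |
| W035 | 1400 | 82.62 |
| W036 | 150 | 31.72 |
| W036 | 1150 | 38.69 |
| W036 | 1400 | 91.87 |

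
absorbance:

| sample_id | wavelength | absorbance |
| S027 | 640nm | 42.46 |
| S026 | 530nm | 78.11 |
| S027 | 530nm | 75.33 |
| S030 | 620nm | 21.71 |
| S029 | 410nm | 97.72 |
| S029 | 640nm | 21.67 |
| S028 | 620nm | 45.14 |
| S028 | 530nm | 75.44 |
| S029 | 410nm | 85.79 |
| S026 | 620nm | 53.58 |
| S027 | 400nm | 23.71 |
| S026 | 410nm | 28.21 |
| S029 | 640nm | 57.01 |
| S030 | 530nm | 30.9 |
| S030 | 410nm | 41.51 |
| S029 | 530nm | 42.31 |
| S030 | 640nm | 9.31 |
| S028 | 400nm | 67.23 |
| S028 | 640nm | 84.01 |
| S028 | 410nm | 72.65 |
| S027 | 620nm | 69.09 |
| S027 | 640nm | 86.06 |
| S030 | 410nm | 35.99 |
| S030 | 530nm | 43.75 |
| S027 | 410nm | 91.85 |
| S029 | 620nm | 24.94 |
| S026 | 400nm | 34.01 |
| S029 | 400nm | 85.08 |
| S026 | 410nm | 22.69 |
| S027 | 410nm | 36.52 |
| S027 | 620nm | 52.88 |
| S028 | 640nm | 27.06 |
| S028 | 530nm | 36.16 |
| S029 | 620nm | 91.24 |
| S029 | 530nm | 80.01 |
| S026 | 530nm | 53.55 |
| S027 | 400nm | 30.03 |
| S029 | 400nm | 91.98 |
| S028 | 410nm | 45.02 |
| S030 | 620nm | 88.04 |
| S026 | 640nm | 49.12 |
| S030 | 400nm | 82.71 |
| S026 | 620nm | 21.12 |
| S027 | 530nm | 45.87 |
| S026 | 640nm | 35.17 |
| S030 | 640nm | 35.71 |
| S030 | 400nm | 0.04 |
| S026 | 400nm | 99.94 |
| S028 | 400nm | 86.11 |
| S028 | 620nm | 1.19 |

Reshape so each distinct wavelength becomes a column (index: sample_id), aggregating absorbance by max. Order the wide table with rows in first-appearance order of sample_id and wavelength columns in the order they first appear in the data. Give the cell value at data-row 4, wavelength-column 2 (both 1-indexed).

With rows in first-appearance order of sample_id, row 4 is sample_id=S029. wavelength columns in first-appearance order: 640nm, 530nm, 620nm, 410nm, 400nm; column 2 is 530nm.
Long rows with sample_id=S029, wavelength=530nm: max(42.31, 80.01) = 80.01.

80.01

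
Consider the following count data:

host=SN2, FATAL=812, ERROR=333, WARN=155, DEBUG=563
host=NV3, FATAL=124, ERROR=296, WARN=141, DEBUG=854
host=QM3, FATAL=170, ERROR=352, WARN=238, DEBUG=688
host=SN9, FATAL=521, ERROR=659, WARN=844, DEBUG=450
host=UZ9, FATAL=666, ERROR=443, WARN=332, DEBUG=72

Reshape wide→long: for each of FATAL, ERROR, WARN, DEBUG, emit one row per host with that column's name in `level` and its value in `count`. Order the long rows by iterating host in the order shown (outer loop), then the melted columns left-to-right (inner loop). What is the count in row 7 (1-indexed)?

20 rows total (5 × 4). Row 7: index ⌊(7-1)/4⌋ = 1 into host → NV3; (7-1) mod 4 = 2 into the melted columns → WARN.
So row 7 is (NV3, WARN, 141); count = 141.

141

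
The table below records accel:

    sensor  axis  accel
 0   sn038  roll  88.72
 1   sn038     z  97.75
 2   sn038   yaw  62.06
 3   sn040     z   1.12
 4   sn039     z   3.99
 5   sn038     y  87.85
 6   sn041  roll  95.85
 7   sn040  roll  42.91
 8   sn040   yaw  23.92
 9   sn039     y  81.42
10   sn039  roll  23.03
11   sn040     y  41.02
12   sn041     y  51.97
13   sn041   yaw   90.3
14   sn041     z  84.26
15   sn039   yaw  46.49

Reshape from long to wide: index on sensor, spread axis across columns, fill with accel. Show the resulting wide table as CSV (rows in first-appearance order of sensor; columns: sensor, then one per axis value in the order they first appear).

Columns: sensor plus the 4 distinct axis values (roll, z, yaw, y).
For example, row sn038 column roll takes accel=88.72 from the long row (sn038, roll).

sensor,roll,z,yaw,y
sn038,88.72,97.75,62.06,87.85
sn040,42.91,1.12,23.92,41.02
sn039,23.03,3.99,46.49,81.42
sn041,95.85,84.26,90.3,51.97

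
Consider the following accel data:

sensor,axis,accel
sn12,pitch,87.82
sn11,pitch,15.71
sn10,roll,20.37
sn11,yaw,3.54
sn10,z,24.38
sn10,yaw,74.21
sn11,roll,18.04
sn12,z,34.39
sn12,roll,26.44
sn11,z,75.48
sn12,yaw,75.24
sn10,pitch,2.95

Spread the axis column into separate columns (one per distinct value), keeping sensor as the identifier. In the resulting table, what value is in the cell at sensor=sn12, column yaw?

75.24

Wide layout: rows indexed by sensor, columns are the 4 distinct axis values (pitch, roll, yaw, z).
Cell (sensor=sn12, axis=yaw) draws from the long row where sensor=sn12 and axis=yaw, which has accel=75.24.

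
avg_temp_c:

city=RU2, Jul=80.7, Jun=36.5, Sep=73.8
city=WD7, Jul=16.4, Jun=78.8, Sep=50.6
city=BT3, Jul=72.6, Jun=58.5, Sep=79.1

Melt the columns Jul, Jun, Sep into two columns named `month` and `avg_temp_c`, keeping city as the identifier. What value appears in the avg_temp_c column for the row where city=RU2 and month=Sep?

73.8

Unpivoting turns each (city, wide-column) pair into one long row.
The wide cell at row RU2, column Sep holds 73.8, so the long row (RU2, Sep) has avg_temp_c=73.8.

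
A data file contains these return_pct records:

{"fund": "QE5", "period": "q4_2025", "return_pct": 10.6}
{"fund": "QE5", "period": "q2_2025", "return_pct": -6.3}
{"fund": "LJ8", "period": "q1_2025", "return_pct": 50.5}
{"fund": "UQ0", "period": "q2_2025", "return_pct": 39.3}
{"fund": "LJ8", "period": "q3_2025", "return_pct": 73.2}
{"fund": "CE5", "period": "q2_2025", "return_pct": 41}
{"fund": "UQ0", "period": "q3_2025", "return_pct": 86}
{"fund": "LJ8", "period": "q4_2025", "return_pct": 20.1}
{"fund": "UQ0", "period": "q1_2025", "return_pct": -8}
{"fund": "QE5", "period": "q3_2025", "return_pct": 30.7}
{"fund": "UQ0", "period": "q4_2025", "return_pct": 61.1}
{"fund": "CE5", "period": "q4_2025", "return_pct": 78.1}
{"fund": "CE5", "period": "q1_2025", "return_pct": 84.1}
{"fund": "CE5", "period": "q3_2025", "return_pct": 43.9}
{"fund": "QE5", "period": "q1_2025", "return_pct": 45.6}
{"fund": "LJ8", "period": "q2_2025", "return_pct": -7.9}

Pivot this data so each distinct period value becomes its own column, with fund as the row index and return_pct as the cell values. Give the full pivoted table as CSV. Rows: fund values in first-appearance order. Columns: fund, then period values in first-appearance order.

Columns: fund plus the 4 distinct period values (q4_2025, q2_2025, q1_2025, q3_2025).
For example, row QE5 column q4_2025 takes return_pct=10.6 from the long row (QE5, q4_2025).

fund,q4_2025,q2_2025,q1_2025,q3_2025
QE5,10.6,-6.3,45.6,30.7
LJ8,20.1,-7.9,50.5,73.2
UQ0,61.1,39.3,-8,86
CE5,78.1,41,84.1,43.9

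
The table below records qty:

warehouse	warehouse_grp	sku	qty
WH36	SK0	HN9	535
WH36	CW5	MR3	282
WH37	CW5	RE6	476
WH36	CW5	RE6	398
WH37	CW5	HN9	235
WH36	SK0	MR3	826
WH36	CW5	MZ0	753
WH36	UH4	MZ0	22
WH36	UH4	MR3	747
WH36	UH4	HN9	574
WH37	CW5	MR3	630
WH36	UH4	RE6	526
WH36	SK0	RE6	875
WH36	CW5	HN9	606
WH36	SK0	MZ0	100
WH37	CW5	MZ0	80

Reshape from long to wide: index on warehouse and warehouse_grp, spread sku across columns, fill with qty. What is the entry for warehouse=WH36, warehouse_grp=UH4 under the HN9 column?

Wide layout: rows indexed by warehouse and warehouse_grp, columns are the 4 distinct sku values (HN9, MR3, RE6, MZ0).
Cell (warehouse=WH36, warehouse_grp=UH4, sku=HN9) draws from the long row where warehouse=WH36, warehouse_grp=UH4 and sku=HN9, which has qty=574.

574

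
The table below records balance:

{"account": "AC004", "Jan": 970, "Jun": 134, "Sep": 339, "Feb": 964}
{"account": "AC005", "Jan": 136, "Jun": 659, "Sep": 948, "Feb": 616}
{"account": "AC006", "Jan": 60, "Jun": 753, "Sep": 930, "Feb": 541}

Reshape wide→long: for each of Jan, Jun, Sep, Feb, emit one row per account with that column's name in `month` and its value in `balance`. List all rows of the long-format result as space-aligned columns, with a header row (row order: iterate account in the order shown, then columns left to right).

account  month  balance
AC004    Jan    970    
AC004    Jun    134    
AC004    Sep    339    
AC004    Feb    964    
AC005    Jan    136    
AC005    Jun    659    
AC005    Sep    948    
AC005    Feb    616    
AC006    Jan    60     
AC006    Jun    753    
AC006    Sep    930    
AC006    Feb    541    

Each (account, column) pair becomes one row: 3 × 4 = 12 rows.
For example, (AC004, Jan) → balance=970.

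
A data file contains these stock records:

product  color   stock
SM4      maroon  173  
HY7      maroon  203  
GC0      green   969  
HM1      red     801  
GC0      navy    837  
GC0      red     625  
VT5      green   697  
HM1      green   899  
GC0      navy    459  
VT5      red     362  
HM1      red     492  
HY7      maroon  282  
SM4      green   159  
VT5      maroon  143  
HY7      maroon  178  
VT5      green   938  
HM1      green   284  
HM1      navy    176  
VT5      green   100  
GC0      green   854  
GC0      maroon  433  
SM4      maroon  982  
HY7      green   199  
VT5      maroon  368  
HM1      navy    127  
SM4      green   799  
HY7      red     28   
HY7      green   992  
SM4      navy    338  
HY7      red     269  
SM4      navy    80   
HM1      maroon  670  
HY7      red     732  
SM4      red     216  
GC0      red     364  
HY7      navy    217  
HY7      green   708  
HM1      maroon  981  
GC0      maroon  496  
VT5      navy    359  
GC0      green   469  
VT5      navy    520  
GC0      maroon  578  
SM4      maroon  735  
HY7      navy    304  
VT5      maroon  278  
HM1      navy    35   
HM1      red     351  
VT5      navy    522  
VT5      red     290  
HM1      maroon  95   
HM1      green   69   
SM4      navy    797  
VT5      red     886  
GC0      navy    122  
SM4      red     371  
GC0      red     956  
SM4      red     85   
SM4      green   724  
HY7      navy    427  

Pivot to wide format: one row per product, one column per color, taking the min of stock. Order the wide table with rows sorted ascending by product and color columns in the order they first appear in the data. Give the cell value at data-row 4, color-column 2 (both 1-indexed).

With rows sorted ascending by product, row 4 is product=SM4. color columns in first-appearance order: maroon, green, red, navy; column 2 is green.
Long rows with product=SM4, color=green: min(159, 799, 724) = 159.

159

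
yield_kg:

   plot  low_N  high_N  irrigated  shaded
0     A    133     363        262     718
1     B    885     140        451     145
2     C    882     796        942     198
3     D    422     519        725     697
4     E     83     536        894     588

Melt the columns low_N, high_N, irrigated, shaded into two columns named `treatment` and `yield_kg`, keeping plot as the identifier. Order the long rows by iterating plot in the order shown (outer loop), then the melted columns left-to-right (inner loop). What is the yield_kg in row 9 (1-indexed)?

882

20 rows total (5 × 4). Row 9: index ⌊(9-1)/4⌋ = 2 into plot → C; (9-1) mod 4 = 0 into the melted columns → low_N.
So row 9 is (C, low_N, 882); yield_kg = 882.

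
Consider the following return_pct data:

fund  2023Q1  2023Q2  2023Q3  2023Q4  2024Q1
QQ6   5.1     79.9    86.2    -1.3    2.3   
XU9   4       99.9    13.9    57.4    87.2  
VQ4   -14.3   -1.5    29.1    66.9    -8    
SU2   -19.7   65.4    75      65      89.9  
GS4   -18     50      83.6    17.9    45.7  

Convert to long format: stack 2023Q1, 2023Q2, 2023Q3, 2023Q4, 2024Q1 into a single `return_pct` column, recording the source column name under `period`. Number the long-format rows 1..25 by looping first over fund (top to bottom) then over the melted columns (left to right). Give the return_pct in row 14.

25 rows total (5 × 5). Row 14: index ⌊(14-1)/5⌋ = 2 into fund → VQ4; (14-1) mod 5 = 3 into the melted columns → 2023Q4.
So row 14 is (VQ4, 2023Q4, 66.9); return_pct = 66.9.

66.9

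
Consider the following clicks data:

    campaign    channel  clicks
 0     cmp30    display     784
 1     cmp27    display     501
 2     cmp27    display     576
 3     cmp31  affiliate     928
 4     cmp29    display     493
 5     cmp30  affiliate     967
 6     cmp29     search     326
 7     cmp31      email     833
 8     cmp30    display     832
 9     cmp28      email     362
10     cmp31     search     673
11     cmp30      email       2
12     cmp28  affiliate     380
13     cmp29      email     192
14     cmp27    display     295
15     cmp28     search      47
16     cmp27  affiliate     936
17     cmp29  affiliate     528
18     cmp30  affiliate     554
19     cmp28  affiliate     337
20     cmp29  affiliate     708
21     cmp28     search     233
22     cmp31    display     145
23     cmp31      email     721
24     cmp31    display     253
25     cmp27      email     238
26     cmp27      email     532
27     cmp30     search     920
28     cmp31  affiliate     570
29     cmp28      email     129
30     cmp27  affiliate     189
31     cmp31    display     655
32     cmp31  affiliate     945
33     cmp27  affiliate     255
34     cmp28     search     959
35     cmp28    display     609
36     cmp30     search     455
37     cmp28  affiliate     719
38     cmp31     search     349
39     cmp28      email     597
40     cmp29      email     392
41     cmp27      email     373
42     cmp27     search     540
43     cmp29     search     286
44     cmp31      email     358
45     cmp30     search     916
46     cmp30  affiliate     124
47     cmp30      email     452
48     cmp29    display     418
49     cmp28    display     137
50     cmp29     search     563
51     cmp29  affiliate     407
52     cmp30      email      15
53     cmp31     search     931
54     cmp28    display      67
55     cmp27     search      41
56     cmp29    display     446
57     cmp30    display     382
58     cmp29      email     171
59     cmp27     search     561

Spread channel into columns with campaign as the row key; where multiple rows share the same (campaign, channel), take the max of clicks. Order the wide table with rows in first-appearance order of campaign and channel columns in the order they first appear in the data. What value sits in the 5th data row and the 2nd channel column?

719

With rows in first-appearance order of campaign, row 5 is campaign=cmp28. channel columns in first-appearance order: display, affiliate, search, email; column 2 is affiliate.
Long rows with campaign=cmp28, channel=affiliate: max(380, 337, 719) = 719.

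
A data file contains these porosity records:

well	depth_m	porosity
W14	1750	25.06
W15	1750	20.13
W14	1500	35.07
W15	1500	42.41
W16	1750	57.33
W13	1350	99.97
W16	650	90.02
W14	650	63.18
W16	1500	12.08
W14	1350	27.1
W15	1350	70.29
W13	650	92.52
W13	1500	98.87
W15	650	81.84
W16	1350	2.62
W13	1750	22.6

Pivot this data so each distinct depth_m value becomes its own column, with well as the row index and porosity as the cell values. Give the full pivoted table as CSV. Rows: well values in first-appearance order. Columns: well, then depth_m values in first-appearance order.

well,1750,1500,1350,650
W14,25.06,35.07,27.1,63.18
W15,20.13,42.41,70.29,81.84
W16,57.33,12.08,2.62,90.02
W13,22.6,98.87,99.97,92.52

Columns: well plus the 4 distinct depth_m values (1750, 1500, 1350, 650).
For example, row W14 column 1750 takes porosity=25.06 from the long row (W14, 1750).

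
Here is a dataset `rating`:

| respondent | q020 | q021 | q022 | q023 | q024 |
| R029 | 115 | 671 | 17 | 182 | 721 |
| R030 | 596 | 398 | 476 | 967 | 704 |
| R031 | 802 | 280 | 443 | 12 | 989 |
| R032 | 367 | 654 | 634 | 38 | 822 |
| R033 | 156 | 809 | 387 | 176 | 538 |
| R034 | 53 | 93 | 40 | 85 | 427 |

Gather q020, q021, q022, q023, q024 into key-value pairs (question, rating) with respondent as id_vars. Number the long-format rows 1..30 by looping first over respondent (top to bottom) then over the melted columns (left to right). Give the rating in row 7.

30 rows total (6 × 5). Row 7: index ⌊(7-1)/5⌋ = 1 into respondent → R030; (7-1) mod 5 = 1 into the melted columns → q021.
So row 7 is (R030, q021, 398); rating = 398.

398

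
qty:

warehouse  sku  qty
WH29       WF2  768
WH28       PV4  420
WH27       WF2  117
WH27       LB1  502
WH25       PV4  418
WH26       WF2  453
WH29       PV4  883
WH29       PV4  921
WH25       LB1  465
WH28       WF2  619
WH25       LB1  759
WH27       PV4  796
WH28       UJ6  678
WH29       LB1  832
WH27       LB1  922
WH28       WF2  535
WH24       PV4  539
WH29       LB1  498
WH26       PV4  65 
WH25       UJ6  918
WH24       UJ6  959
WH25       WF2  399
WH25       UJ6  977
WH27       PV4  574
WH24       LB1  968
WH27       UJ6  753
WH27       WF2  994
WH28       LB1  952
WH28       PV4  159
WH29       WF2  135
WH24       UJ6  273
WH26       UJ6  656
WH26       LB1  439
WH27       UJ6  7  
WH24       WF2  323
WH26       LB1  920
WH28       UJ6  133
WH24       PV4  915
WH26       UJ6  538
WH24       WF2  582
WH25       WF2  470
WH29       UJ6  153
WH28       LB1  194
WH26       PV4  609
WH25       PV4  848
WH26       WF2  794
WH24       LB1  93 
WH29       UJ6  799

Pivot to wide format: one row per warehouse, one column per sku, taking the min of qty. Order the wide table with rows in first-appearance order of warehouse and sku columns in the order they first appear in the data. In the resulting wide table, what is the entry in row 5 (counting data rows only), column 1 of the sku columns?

With rows in first-appearance order of warehouse, row 5 is warehouse=WH26. sku columns in first-appearance order: WF2, PV4, LB1, UJ6; column 1 is WF2.
Long rows with warehouse=WH26, sku=WF2: min(453, 794) = 453.

453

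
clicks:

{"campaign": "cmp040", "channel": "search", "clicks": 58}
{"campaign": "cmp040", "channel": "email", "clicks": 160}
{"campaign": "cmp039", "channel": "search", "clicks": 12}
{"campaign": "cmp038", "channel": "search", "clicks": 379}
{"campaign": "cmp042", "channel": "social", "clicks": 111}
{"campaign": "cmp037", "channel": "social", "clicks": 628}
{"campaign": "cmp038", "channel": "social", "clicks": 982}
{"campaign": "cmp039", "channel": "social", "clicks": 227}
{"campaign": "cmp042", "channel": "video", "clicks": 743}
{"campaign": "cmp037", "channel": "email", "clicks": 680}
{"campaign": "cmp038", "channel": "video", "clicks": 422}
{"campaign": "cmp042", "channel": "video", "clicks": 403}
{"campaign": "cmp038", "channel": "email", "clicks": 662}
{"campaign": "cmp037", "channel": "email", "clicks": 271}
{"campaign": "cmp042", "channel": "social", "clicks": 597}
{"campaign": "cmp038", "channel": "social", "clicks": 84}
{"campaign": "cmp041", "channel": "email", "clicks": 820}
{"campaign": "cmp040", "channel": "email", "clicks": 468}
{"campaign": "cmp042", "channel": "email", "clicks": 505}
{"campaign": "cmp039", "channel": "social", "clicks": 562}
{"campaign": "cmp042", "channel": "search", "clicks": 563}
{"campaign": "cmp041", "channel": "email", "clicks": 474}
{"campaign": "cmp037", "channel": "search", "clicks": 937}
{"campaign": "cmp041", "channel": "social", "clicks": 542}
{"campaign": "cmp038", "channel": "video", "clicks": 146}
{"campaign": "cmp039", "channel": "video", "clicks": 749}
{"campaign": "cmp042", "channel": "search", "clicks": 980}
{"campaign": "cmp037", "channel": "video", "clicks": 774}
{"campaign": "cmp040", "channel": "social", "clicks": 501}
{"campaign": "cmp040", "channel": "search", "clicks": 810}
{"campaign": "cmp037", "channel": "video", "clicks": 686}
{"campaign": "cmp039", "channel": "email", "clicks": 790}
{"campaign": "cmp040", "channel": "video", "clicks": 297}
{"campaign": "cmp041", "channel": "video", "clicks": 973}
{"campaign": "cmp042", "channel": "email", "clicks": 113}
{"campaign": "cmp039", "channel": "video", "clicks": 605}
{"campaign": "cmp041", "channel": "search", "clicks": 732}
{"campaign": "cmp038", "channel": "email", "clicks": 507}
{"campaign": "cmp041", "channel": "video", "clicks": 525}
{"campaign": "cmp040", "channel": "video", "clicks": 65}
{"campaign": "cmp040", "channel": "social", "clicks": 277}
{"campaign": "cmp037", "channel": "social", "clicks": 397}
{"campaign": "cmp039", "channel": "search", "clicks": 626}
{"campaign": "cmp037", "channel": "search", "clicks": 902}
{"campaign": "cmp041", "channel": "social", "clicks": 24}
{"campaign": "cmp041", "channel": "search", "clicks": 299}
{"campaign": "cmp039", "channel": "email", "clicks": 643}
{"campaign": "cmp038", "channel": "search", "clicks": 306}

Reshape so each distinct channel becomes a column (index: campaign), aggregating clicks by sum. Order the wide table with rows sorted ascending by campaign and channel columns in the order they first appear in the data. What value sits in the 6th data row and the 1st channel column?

With rows sorted ascending by campaign, row 6 is campaign=cmp042. channel columns in first-appearance order: search, email, social, video; column 1 is search.
Long rows with campaign=cmp042, channel=search: 563 + 980 = 1543.

1543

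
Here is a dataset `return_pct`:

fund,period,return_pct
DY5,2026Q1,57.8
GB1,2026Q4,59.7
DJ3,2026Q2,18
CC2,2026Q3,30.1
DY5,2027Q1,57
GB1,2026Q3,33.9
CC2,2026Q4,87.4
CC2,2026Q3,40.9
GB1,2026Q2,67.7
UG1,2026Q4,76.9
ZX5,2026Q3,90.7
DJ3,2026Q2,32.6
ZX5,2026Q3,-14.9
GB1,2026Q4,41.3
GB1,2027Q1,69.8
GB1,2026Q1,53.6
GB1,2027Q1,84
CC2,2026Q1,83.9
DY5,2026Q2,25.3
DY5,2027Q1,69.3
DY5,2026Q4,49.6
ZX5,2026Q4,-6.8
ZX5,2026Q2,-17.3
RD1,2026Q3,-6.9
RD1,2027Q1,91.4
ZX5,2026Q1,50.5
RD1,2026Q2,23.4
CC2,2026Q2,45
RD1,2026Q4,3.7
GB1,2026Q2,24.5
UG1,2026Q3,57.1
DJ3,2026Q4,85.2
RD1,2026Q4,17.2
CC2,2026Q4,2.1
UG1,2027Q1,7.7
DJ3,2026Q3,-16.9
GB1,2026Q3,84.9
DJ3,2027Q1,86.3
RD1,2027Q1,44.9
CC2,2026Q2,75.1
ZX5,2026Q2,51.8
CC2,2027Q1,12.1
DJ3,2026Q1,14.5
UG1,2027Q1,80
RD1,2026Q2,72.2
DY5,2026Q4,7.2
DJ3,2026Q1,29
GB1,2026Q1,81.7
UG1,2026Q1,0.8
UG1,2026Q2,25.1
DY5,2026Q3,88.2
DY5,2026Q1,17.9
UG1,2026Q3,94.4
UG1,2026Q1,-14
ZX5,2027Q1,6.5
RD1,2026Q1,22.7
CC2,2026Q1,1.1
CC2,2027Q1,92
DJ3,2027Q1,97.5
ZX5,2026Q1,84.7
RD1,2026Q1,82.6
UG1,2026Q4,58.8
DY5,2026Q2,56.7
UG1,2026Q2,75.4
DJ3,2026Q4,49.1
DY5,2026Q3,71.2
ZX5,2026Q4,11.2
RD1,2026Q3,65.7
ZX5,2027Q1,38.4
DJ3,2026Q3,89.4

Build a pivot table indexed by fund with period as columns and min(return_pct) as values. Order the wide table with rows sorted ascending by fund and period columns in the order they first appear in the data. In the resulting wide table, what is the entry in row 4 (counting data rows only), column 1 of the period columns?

53.6

With rows sorted ascending by fund, row 4 is fund=GB1. period columns in first-appearance order: 2026Q1, 2026Q4, 2026Q2, 2026Q3, 2027Q1; column 1 is 2026Q1.
Long rows with fund=GB1, period=2026Q1: min(53.6, 81.7) = 53.6.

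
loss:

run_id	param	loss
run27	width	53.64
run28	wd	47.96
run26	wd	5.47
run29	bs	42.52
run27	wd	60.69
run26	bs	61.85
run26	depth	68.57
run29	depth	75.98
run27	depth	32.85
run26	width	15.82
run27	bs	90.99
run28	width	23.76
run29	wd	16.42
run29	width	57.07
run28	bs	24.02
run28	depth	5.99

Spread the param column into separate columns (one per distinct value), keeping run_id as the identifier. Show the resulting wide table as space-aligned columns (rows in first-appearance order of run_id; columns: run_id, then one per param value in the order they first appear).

run_id  width  wd     bs     depth
run27   53.64  60.69  90.99  32.85
run28   23.76  47.96  24.02  5.99 
run26   15.82  5.47   61.85  68.57
run29   57.07  16.42  42.52  75.98

Columns: run_id plus the 4 distinct param values (width, wd, bs, depth).
For example, row run27 column width takes loss=53.64 from the long row (run27, width).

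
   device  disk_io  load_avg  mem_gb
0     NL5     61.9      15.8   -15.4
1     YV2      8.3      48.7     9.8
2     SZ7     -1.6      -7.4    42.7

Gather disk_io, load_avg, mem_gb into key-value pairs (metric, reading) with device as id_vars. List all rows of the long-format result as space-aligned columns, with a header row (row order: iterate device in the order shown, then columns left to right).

Each (device, column) pair becomes one row: 3 × 3 = 9 rows.
For example, (NL5, disk_io) → reading=61.9.

device  metric    reading
NL5     disk_io   61.9   
NL5     load_avg  15.8   
NL5     mem_gb    -15.4  
YV2     disk_io   8.3    
YV2     load_avg  48.7   
YV2     mem_gb    9.8    
SZ7     disk_io   -1.6   
SZ7     load_avg  -7.4   
SZ7     mem_gb    42.7   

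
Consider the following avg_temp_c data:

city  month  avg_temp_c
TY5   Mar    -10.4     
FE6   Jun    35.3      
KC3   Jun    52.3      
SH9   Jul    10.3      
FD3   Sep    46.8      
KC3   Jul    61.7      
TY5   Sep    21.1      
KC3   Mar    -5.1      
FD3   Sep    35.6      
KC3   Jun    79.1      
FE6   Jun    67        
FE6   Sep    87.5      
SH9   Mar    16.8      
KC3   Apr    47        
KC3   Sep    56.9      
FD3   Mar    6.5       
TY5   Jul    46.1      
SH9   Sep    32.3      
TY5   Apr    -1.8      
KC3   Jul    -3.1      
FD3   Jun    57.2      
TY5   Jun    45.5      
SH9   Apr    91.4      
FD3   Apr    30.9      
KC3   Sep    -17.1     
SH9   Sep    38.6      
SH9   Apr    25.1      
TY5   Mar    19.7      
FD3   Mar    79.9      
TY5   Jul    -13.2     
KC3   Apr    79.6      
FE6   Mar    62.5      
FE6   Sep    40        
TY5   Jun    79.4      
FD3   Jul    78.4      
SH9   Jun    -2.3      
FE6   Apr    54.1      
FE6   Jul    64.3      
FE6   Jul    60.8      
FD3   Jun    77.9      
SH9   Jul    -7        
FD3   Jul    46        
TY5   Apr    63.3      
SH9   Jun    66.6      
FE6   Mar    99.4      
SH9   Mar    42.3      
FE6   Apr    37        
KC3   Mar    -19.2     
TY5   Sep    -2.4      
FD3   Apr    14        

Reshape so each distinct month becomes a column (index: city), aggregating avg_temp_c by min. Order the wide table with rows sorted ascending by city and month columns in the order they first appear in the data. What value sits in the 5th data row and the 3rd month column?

-13.2

With rows sorted ascending by city, row 5 is city=TY5. month columns in first-appearance order: Mar, Jun, Jul, Sep, Apr; column 3 is Jul.
Long rows with city=TY5, month=Jul: min(46.1, -13.2) = -13.2.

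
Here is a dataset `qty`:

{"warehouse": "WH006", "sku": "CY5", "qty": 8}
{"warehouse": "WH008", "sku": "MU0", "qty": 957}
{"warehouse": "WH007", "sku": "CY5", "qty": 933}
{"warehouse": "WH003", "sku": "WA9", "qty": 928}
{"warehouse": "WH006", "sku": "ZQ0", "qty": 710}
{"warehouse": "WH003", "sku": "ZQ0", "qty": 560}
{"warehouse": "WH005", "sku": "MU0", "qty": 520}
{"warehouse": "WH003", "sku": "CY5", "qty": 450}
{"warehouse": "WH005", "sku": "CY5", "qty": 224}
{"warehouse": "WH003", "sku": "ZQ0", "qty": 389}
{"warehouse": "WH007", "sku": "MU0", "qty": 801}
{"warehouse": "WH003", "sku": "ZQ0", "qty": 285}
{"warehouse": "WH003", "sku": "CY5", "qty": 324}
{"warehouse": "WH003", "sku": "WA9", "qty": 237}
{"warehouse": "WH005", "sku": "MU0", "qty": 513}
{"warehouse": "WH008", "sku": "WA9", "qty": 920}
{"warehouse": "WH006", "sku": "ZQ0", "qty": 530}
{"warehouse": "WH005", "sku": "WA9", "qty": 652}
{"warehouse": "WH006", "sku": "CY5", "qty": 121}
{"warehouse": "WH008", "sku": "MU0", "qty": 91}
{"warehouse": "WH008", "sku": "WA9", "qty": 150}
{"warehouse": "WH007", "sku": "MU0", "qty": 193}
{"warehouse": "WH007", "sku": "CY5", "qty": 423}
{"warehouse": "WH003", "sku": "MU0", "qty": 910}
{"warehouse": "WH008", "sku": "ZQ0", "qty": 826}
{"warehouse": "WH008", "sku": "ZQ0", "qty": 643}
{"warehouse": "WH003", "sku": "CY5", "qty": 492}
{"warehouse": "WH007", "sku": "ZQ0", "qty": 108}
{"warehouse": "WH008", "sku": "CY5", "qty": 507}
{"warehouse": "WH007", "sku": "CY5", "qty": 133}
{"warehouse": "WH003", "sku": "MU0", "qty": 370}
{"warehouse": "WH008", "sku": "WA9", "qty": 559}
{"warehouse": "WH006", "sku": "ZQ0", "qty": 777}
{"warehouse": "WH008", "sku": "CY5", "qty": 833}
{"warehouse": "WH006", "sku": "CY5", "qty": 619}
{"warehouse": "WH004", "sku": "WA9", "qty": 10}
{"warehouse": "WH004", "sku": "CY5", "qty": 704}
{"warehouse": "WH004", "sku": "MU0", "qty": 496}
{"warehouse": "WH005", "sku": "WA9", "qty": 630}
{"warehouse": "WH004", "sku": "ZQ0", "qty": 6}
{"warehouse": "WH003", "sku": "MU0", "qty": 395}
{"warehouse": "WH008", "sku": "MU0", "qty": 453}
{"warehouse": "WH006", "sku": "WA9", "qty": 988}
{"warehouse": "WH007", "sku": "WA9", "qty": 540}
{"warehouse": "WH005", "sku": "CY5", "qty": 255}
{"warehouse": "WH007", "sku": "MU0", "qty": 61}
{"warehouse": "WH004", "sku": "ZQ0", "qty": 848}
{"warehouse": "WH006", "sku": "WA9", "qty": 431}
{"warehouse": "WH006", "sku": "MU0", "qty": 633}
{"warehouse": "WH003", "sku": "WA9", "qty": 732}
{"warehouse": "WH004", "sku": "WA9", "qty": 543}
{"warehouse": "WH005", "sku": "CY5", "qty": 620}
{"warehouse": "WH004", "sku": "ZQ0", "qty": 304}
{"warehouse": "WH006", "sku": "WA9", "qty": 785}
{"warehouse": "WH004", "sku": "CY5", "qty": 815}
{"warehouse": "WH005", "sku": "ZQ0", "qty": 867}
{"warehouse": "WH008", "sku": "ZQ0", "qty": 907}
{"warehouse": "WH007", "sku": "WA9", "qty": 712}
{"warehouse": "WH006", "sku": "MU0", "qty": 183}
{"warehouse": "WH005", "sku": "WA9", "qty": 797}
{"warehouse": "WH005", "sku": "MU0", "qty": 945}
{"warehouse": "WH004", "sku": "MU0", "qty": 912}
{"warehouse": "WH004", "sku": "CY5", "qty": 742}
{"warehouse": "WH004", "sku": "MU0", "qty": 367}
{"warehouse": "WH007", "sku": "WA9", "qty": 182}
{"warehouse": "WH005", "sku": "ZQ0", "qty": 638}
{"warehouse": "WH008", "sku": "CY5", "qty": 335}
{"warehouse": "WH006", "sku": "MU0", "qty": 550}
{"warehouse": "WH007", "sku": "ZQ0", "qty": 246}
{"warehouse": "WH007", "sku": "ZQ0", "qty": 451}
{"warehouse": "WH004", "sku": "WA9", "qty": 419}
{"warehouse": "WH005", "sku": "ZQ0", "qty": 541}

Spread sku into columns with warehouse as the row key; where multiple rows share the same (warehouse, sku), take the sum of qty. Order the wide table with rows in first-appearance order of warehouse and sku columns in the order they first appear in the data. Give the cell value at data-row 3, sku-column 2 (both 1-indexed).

With rows in first-appearance order of warehouse, row 3 is warehouse=WH007. sku columns in first-appearance order: CY5, MU0, WA9, ZQ0; column 2 is MU0.
Long rows with warehouse=WH007, sku=MU0: 801 + 193 + 61 = 1055.

1055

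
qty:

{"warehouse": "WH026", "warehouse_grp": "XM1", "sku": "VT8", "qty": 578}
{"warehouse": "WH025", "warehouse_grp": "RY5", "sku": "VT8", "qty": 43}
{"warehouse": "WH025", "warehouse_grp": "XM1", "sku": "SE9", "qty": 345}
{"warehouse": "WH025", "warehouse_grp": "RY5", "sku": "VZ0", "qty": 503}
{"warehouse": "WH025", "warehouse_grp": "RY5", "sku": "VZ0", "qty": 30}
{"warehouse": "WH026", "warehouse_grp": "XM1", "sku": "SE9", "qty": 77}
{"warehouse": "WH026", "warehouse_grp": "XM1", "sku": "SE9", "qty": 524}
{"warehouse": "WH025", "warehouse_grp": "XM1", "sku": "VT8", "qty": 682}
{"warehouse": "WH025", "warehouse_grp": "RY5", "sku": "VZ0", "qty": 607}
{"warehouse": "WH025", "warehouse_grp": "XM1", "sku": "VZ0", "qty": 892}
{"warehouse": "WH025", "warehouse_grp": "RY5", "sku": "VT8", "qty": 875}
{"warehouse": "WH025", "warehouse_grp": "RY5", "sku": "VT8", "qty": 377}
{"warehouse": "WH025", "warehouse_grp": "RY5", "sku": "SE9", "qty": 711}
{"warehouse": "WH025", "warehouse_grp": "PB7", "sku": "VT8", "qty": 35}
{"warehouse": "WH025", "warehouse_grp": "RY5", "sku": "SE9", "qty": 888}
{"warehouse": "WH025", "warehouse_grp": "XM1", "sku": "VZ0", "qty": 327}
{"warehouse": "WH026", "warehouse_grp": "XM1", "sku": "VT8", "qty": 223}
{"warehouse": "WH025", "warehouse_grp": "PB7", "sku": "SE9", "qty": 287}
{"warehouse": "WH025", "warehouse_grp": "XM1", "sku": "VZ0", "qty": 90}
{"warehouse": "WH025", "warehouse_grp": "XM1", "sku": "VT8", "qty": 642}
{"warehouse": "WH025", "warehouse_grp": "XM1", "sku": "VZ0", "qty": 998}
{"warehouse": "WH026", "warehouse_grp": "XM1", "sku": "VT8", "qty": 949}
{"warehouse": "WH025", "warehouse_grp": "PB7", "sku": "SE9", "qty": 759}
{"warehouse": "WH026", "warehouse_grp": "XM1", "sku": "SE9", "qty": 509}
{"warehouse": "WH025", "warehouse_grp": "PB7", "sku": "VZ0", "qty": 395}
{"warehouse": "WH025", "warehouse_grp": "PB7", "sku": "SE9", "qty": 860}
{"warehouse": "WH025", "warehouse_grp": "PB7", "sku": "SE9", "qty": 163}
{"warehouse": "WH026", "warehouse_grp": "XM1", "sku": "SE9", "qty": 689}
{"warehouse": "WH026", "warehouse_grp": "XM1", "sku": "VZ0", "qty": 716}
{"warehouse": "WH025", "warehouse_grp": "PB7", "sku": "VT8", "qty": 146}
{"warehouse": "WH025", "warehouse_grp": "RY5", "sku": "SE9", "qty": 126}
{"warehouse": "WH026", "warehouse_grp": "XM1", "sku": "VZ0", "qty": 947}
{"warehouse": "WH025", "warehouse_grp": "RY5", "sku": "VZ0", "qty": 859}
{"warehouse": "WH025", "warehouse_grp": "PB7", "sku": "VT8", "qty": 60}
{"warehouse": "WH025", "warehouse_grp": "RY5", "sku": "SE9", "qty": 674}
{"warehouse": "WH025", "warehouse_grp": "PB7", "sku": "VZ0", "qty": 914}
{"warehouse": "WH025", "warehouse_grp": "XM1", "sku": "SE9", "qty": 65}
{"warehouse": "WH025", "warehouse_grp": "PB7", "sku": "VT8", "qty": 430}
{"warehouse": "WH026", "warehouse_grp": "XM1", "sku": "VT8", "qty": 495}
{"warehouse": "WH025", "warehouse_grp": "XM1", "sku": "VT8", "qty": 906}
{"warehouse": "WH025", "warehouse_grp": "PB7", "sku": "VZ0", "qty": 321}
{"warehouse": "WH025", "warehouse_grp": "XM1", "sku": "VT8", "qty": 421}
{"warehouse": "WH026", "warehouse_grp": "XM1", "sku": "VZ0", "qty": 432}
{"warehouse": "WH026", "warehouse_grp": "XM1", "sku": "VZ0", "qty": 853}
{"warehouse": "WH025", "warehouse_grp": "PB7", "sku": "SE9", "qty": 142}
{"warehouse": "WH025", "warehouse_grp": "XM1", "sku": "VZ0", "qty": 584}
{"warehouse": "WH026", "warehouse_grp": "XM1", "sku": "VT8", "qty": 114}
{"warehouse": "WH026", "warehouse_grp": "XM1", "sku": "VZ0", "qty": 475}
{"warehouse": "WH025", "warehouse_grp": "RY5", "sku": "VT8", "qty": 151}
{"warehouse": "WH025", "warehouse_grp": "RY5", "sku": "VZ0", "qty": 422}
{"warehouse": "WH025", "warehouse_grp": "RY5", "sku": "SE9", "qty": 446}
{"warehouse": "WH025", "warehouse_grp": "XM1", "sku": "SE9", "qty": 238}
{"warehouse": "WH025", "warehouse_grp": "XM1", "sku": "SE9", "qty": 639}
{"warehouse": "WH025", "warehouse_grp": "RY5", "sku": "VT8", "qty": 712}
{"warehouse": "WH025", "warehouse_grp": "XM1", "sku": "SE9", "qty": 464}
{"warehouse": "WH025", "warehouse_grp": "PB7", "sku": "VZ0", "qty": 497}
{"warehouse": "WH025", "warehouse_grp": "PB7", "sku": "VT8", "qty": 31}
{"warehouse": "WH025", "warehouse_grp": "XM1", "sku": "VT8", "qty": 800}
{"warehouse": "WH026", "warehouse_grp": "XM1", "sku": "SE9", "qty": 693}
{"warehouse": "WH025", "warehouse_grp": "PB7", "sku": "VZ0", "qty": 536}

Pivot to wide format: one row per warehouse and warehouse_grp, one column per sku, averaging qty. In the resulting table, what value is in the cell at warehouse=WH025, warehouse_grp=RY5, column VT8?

431.60

Rows with warehouse=WH025, warehouse_grp=RY5 and sku=VT8: qty values are 43, 875, 377, 151, 712.
(43 + 875 + 377 + 151 + 712) / 5 = 431.60.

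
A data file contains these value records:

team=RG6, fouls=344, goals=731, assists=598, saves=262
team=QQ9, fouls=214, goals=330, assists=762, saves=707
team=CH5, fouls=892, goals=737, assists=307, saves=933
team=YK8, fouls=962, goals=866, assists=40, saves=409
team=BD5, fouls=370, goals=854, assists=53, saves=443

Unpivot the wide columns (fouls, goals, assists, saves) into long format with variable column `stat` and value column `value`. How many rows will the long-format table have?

5 team values × 4 melted columns = 20 rows.

20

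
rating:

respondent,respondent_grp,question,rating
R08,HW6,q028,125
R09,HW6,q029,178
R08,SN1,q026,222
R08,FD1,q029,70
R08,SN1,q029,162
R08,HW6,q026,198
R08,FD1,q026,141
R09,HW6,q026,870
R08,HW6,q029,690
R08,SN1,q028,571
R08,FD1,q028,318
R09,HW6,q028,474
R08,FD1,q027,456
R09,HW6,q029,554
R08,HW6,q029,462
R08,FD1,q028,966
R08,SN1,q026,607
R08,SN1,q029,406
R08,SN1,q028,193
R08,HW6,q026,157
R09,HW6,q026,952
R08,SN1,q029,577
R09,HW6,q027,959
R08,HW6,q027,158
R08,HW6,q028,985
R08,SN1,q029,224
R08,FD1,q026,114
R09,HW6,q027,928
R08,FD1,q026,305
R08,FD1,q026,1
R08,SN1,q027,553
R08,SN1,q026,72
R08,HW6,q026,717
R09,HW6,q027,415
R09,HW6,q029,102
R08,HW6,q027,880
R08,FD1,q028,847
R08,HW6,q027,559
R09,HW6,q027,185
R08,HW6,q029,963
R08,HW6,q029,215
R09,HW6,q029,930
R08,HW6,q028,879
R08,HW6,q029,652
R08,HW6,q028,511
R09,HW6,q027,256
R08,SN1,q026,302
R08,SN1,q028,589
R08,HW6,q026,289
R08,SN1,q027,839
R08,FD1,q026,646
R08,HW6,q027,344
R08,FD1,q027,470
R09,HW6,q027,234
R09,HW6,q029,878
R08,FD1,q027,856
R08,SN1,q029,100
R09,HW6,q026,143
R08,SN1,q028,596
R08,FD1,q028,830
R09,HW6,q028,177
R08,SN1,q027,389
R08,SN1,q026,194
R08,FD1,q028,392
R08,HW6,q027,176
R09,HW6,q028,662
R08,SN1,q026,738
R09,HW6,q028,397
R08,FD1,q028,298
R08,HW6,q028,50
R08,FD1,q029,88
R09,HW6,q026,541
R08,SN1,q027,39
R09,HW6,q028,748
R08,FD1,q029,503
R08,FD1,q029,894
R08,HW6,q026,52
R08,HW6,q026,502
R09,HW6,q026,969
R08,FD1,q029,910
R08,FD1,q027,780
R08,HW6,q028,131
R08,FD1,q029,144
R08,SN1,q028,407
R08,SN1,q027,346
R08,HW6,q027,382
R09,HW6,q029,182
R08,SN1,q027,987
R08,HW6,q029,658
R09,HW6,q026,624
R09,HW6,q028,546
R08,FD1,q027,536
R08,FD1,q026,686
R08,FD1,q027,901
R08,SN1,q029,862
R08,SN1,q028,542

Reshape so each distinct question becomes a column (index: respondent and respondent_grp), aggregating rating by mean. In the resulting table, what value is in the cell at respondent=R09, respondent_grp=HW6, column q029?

Rows with respondent=R09, respondent_grp=HW6 and question=q029: rating values are 178, 554, 102, 930, 878, 182.
(178 + 554 + 102 + 930 + 878 + 182) / 6 = 470.67.

470.67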